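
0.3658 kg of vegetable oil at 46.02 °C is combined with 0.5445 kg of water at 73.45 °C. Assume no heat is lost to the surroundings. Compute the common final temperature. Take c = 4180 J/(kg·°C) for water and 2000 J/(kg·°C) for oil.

T_f is the heat-capacity-weighted average of the initial temperatures:
T_f = (2276×73.45 + 731.6×46.02) / (2276 + 731.6)
    = 200841 / 3007.6 ≈ 66.78 °C

T_f ≈ 66.8 °C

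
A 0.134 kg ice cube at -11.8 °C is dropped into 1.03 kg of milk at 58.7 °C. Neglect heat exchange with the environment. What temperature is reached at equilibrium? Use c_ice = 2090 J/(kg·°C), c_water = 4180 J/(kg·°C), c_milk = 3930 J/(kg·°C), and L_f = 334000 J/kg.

T_f ≈ 41.1 °C

Net heat exchanged in the isolated system is zero:
warm ice to 0 °C: 0.134·2090·(0 − (-11.8)) = 3304.7
  fusion: m_ice L_f = 0.134·334000 = 44756
  warm the meltwater: 560.12 T
  milk: 4047.9(T − 58.7)
4608 T = 237612 − 48061 = 189551
T ≈ 41.14 °C (positive, so assuming full melt was valid).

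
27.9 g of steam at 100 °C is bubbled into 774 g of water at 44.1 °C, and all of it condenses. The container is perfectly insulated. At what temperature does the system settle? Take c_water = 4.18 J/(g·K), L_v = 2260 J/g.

Heat gained plus heat lost sum to zero:
steam→water at 100 °C releases m L_v = 27.9·2260 = 63054
  condensate cools 100→T: 27.9·4.18·(T − 100) = 116.62(T − 100)
  original water: 3235.3(T − 44.1)
3351.9 T = 63054 + 11662 + 142678 = 217394
T ≈ 64.86 °C, under the boiling point, so the assumption holds.

T_f ≈ 64.9 °C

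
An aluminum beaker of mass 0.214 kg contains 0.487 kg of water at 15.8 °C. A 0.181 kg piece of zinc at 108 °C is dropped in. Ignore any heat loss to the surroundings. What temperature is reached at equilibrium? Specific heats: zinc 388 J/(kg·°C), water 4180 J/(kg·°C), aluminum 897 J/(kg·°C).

T_f ≈ 18.6 °C

Energy conservation, ΣQ = 0:
0.181×388×(T − 108) + 0.487×4180×(T − 15.8) + 0.214×897×(T − 15.8) = 0
70.23(T − 108) + 2035.7(T − 15.8) + 191.96(T − 15.8) = 0
(70.23 + 2035.7 + 191.96) T = 70.23×108 + 2035.7×15.8 + 191.96×15.8
T = 42781 / 2297.8 = 18.6 °C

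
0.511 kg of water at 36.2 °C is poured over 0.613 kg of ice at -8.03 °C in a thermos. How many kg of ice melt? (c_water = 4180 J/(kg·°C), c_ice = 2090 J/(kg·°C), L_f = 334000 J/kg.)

m_melted ≈ 0.201 kg

Heat available from the water dropping to 0 °C: 0.511×4180×36.2 = 77322 J.
Warming the ice to 0 °C takes 0.613×2090×8.03 = 10288 J, leaving 67035 J for melting.
Fully melting the ice requires m_ice L_f = 0.613×334000 = 204742 J.
67035 J < 204742 J, so only part of the ice melts and the system sits at 0 °C.
Mass melted = 67035/334000 ≈ 0.2007 kg.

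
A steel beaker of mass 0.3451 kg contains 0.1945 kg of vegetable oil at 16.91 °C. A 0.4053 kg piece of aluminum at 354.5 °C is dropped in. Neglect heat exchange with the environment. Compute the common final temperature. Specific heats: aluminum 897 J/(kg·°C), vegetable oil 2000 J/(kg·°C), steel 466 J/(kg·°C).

T_f ≈ 151.3 °C

Heat gained plus heat lost sum to zero:
0.4053*897*(T − 354.5) + 0.1945*2000*(T − 16.91) + 0.3451*466*(T − 16.91) = 0
363.55(T − 354.5) + 389(T − 16.91) + 160.82(T − 16.91) = 0
(363.55 + 389 + 160.82) T = 363.55*354.5 + 389*16.91 + 160.82*16.91
T = 138177 / 913.37 = 151 °C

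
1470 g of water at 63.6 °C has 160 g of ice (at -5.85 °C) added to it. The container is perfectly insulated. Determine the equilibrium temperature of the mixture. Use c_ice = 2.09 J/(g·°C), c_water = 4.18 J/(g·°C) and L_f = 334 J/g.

T_f ≈ 49.2 °C

Setting the total heat transfer to zero:
ice -5.85→0 °C: 160×2.09×5.85 = 1956.2; melt ice: 160×334 = 53440; warm the meltwater: 668.8 T; water: 6144.6(T − 63.6)
6813.4 T = 390797 − 55396 = 335400
T ≈ 49.23 °C. Since T > 0 °C, the all-ice-melts assumption holds.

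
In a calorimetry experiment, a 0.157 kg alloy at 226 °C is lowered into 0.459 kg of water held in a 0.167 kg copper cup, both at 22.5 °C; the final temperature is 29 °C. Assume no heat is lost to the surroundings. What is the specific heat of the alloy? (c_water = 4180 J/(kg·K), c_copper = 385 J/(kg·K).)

c ≈ 417 J/(kg·K)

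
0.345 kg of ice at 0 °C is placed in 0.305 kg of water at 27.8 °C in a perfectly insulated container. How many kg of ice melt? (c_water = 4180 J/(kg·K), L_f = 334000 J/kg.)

Heat available from the water dropping to 0 °C: 0.305×4180×27.8 = 35442 J.
To melt every bit of ice: 0.345×334000 = 115230 J.
35442 J < 115230 J, so only part of the ice melts and the system sits at 0 °C.
m_melt = 35442 / L_f = 0.1061 kg.

m_melted ≈ 0.106 kg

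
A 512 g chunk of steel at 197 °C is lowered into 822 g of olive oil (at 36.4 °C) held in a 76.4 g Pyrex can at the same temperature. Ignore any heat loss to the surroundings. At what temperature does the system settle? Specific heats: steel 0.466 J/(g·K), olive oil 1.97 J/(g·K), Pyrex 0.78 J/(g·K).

T_f ≈ 56.4 °C

Setting the total heat transfer to zero:
512*0.466*(T − 197) + 822*1.97*(T − 36.4) + 76.4*0.78*(T − 36.4) = 0
238.59(T − 197) + 1619.3(T − 36.4) + 59.59(T − 36.4) = 0
1917.5 T = 108116
T ≈ 56.38 °C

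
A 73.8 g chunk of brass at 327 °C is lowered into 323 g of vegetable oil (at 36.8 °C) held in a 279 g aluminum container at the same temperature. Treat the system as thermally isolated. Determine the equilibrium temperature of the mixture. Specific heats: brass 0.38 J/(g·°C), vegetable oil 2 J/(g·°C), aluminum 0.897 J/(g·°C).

T_f ≈ 45.6 °C

Taking heat into each body as positive, Σ m c ΔT = 0:
73.8·0.38·(T − 327) + 323·2·(T − 36.8) + 279·0.897·(T − 36.8) = 0
28.04(T − 327) + 646(T − 36.8) + 250.26(T − 36.8) = 0
924.31 T = 42153
T = 42153/924.31 ≈ 45.60 °C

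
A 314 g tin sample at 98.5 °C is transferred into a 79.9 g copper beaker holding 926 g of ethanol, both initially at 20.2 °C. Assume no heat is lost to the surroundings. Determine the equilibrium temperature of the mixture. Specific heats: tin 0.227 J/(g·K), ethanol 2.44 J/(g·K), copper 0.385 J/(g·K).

T_f ≈ 22.6 °C

Let T be the final temperature. ΣQ_i = 0:
314×0.227×(T − 98.5) + 926×2.44×(T − 20.2) + 79.9×0.385×(T − 20.2) = 0
71.28(T − 98.5) + 2259.4(T − 20.2) + 30.76(T − 20.2) = 0
2361.5 T = 53283
T ≈ 22.56 °C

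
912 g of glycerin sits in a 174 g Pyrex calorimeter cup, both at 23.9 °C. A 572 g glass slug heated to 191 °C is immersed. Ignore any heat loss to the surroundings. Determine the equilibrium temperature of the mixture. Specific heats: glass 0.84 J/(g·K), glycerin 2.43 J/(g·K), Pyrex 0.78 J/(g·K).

Heat gained plus heat lost sum to zero:
572·0.84·(T − 191) + 912·2.43·(T − 23.9) + 174·0.78·(T − 23.9) = 0
2832.4 T = 147982
T ≈ 52.25 °C

T_f ≈ 52.2 °C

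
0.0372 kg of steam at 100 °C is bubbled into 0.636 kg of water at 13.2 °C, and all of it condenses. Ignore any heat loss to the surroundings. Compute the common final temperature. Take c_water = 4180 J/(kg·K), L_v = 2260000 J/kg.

Conservation of energy gives ΣQ = 0:
latent heat released on condensation: 0.0372·2260000 = 84072; condensed water 100 °C→T: 155.5(T − 100); water warms: 0.636·4180·(T − 13.2) = 2658.5(T − 13.2)
2814 T = 84072 + 15550 + 35092 = 134714
T ≈ 47.87 °C, under the boiling point, so the assumption holds.

T_f ≈ 47.9 °C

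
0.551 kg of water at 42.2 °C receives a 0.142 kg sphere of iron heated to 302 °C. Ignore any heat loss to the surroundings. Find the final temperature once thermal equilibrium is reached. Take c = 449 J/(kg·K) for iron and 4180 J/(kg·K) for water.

T_f ≈ 49.2 °C

T_f is the heat-capacity-weighted average of the initial temperatures:
T_f = (63.76*302 + 2303.2*42.2) / (63.76 + 2303.2)
    = 116449 / 2366.9 ≈ 49.20 °C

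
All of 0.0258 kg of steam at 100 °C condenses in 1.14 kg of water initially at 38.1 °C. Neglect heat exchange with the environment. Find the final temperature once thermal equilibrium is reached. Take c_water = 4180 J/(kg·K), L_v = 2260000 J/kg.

T_f ≈ 51.4 °C

Sum of m c ΔT and latent-heat terms is zero:
steam→water at 100 °C releases m L_v = 0.0258·2260000 = 58308
  condensate cools 100→T: 0.0258·4180·(T − 100) = 107.84(T − 100)
  water warms: 1.14·4180·(T − 38.1) = 4765.2(T − 38.1)
4873 T = 58308 + 10784 + 181554 = 250647
T ≈ 51.44 °C (< 100 °C, so full condensation is consistent).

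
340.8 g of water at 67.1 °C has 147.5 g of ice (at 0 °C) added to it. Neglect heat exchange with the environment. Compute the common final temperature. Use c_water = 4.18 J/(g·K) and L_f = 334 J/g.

Heat gained plus heat lost sum to zero:
melt ice: 147.5×334 = 49265; meltwater 0→T: 147.5×4.18×T = 616.55 T; water cools: 340.8×4.18×(T − 67.1) = 1424.5(T − 67.1)
2041.1 T = 95587 − 49265 = 46322
T ≈ 22.69 °C. Since T > 0 °C, the all-ice-melts assumption holds.

T_f ≈ 22.7 °C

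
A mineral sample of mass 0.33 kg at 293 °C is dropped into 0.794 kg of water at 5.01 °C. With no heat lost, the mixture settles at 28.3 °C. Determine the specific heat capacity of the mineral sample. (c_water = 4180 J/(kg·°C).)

c ≈ 885 J/(kg·°C)

Heat lost by the mineral sample = heat gained by the water:
0.33·c·(293 − 28.3) = 0.794·4180·(28.3 − 5.01)
87.35 c = 77298  ⇒  c ≈ 884.9 J/(kg·°C)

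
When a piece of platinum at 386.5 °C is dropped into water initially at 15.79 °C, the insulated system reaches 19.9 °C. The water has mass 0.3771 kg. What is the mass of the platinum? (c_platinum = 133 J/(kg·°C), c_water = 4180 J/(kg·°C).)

Taking heat into each body as positive, Σ m c ΔT = 0:
m·133·(19.9 − 386.5) + 0.3771·4180·(19.9 − 15.79) = 0
-48758 m = -6478.5
m = -6478.5/-48758 ≈ 0.1329 kg

m ≈ 0.133 kg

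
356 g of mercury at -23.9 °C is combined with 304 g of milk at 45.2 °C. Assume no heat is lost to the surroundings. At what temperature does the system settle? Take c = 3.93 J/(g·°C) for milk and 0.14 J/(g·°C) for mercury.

T_f ≈ 42.4 °C

Net heat exchanged in the isolated system is zero:
304·3.93·(T − 45.2) + 356·0.14·(T − (-23.9)) = 0
1194.7(T − 45.2) + 49.84(T − (-23.9)) = 0
(1194.7 + 49.84) T = 1194.7·45.2 + 49.84·(-23.9)
T ≈ 42.43 °C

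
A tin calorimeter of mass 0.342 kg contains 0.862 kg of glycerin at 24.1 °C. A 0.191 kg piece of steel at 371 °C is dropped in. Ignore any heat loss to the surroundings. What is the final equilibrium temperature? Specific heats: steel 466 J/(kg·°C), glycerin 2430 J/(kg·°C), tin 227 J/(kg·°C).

Net heat exchanged in the isolated system is zero:
0.191*466*(T − 371) + 0.862*2430*(T − 24.1) + 0.342*227*(T − 24.1) = 0
(89.01 + 2094.7 + 77.63) T = 89.01*371 + 2094.7*24.1 + 77.63*24.1
T = 85374/2261.3 ≈ 37.75 °C

T_f ≈ 37.8 °C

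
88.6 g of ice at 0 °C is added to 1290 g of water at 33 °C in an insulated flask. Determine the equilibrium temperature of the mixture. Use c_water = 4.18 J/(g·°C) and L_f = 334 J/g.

T_f ≈ 25.7 °C

Sum of m c ΔT and latent-heat terms is zero:
latent heat to melt: 88.6·334 = 29592
  warm the meltwater: 370.35 T
  water: 5392.2(T − 33)
5762.5 T = 177943 − 29592 = 148350
T ≈ 25.74 °C. Since T > 0 °C, the all-ice-melts assumption holds.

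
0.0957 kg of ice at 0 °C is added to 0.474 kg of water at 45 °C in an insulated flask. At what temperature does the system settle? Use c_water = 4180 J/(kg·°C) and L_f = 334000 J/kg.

T_f ≈ 24.0 °C

Heat gained plus heat lost sum to zero:
melt ice: 0.0957·334000 = 31964; meltwater 0→T: 0.0957·4180·T = 400.03 T; water cools: 0.474·4180·(T − 45) = 1981.3(T − 45)
2381.3 T = 89159 − 31964 = 57196
T ≈ 24.02 °C — above 0 °C, consistent with complete melting.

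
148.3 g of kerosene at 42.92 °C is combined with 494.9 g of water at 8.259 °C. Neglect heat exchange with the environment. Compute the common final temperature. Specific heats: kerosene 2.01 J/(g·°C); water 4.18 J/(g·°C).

Conservation of energy gives ΣQ = 0:
148.3*2.01*(T − 42.92) + 494.9*4.18*(T − 8.259) = 0
(298.08 + 2068.7) T = 298.08*42.92 + 2068.7*8.259
T ≈ 12.62 °C

T_f ≈ 12.6 °C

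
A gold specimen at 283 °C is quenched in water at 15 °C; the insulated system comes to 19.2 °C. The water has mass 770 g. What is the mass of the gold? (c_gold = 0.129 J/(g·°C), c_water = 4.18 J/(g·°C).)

m ≈ 397 g

Let T be the final temperature. ΣQ_i = 0:
m×0.129×(19.2 − 283) + 770×4.18×(19.2 − 15) = 0
-34.03 m = -13518
m = -13518/-34.03 ≈ 397.2 g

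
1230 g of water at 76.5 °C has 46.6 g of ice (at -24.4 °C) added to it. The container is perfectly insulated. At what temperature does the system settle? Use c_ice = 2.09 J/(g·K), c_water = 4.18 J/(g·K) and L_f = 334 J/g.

T_f ≈ 70.3 °C

Net heat exchanged in the isolated system is zero:
ice -24.4→0 °C: 46.6×2.09×24.4 = 2376.4
  fusion: m_ice L_f = 46.6×334 = 15564
  meltwater 0→T: 46.6×4.18×T = 194.79 T
  water: 5141.4(T − 76.5)
5336.2 T = 393317 − 17941 = 375376
T ≈ 70.35 °C (positive, so assuming full melt was valid).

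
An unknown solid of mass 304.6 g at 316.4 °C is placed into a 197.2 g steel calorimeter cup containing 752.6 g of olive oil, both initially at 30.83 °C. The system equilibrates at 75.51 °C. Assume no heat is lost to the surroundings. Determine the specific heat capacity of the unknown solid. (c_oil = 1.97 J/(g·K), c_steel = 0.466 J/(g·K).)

Setting the total heat transfer to zero:
304.6·c·(75.51 − 316.4) + 752.6·1.97·(75.51 − 30.83) + 197.2·0.466·(75.51 − 30.83) = 0
-73375 c = -70349
c = -70349/-73375 ≈ 0.9588 J/(g·K)

c ≈ 0.959 J/(g·K)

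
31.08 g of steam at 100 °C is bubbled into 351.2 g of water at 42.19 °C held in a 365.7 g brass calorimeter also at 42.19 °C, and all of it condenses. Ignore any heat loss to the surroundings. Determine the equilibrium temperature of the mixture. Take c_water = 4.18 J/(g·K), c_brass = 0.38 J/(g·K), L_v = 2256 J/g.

Sum of m c ΔT and latent-heat terms is zero:
steam→water at 100 °C releases m L_v = 31.08×2256 = 70116
  condensed water 100 °C→T: 129.91(T − 100)
  original water: 1468(T − 42.19)
  brass cup: 365.7×0.38×(T − 42.19) = 138.97(T − 42.19)
1736.9 T = 70116 + 12991 + 67799 = 150906
T ≈ 86.88 °C, under the boiling point, so the assumption holds.

T_f ≈ 86.9 °C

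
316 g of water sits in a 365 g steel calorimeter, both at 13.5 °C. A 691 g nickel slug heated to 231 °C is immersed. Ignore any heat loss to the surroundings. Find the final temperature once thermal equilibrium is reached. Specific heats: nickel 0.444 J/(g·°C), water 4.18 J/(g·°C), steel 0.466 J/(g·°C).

T_f ≈ 50.6 °C

Conservation of energy gives ΣQ = 0:
691×0.444×(T − 231) + 316×4.18×(T − 13.5) + 365×0.466×(T − 13.5) = 0
1797.8 T = 91000
T = 91000 / 1797.8 = 50.6 °C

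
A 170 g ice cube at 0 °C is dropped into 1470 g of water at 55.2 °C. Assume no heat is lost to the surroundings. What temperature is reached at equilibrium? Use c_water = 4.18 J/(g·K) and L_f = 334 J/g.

T_f ≈ 41.2 °C

Sum of m c ΔT and latent-heat terms is zero:
fusion: m_ice L_f = 170·334 = 56780; warm the meltwater: 710.6 T; water: 6144.6(T − 55.2)
6855.2 T = 339182 − 56780 = 282402
T ≈ 41.20 °C. Since T > 0 °C, the all-ice-melts assumption holds.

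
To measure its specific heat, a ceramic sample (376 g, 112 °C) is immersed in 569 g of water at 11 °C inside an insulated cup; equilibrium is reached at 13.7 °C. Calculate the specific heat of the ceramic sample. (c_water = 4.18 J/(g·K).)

m_s c (T_s − T_f) = m_water c_water (T_f − T_0):
376×c×(112 − 13.7) = 569×4.18×(13.7 − 11)
36961 c = 6421.7  ⇒  c ≈ 0.1737 J/(g·K)

c ≈ 0.174 J/(g·K)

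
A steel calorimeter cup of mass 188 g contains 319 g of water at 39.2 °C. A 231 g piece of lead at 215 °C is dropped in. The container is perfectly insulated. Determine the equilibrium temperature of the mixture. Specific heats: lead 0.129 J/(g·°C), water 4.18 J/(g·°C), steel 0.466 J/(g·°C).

T_f ≈ 42.8 °C

Conservation of energy gives ΣQ = 0:
231·0.129·(T − 215) + 319·4.18·(T − 39.2) + 188·0.466·(T − 39.2) = 0
29.8(T − 215) + 1333.4(T − 39.2) + 87.61(T − 39.2) = 0
1450.8 T = 62111
T = 62111/1450.8 ≈ 42.81 °C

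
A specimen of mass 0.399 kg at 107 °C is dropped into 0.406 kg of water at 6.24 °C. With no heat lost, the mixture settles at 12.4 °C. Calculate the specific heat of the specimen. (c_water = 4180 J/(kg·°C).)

c ≈ 277 J/(kg·°C)

Heat gained plus heat lost sum to zero:
0.399·c·(12.4 − 107) + 0.406·4180·(12.4 − 6.24) = 0
-37.75 c = -10454
c = -10454/-37.75 ≈ 277 J/(kg·°C)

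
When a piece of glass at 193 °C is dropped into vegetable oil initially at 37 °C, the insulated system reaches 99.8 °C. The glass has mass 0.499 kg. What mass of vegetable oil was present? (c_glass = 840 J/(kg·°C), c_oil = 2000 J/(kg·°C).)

m ≈ 0.311 kg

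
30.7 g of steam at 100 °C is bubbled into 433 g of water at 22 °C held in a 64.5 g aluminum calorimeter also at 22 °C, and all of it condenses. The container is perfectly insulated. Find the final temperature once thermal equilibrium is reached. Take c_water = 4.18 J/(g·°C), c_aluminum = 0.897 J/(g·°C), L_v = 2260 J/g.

T_f ≈ 61.8 °C

Net heat exchanged in the isolated system is zero:
condense steam: −30.7×2260 = −69382
  condensed water 100 °C→T: 128.33(T − 100)
  water warms: 433×4.18×(T − 22) = 1809.9(T − 22)
  aluminum cup: 64.5×0.897×(T − 22) = 57.86(T − 22)
1996.1 T = 69382 + 12833 + 41092 = 123306
T ≈ 61.77 °C, under the boiling point, so the assumption holds.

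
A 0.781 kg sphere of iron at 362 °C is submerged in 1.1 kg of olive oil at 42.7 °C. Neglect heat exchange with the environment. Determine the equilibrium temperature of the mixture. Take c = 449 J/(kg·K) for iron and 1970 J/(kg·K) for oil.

Energy conservation, ΣQ = 0:
0.781×449×(T − 362) + 1.1×1970×(T − 42.7) = 0
350.67(T − 362) + 2167(T − 42.7) = 0
2517.7 T = 219473
T = 219473/2517.7 ≈ 87.17 °C

T_f ≈ 87.2 °C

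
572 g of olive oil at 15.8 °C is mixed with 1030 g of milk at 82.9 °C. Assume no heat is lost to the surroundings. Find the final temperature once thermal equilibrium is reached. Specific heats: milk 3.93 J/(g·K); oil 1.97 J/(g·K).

T_f ≈ 68.3 °C

Setting the total heat transfer to zero:
1030*3.93*(T − 82.9) + 572*1.97*(T − 15.8) = 0
4047.9(T − 82.9) + 1126.8(T − 15.8) = 0
(4047.9 + 1126.8) T = 4047.9*82.9 + 1126.8*15.8
T = 353375 / 5174.7 = 68.3 °C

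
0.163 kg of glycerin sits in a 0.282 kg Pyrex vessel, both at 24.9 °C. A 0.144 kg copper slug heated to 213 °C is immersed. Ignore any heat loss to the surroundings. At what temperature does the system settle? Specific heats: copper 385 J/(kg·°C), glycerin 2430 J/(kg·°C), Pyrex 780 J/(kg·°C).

Let T be the final temperature. ΣQ_i = 0:
0.144·385·(T − 213) + 0.163·2430·(T − 24.9) + 0.282·780·(T − 24.9) = 0
55.44(T − 213) + 396.09(T − 24.9) + 219.96(T − 24.9) = 0
(55.44 + 396.09 + 219.96) T = 55.44·213 + 396.09·24.9 + 219.96·24.9
T = 27148 / 671.49 = 40.4 °C

T_f ≈ 40.4 °C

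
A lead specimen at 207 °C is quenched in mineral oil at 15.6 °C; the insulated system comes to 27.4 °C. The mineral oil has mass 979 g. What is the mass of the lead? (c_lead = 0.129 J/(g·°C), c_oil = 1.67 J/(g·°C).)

|Q_lead| = |Q_oil|:
m×0.129×(207 − 27.4) = 979×1.67×(27.4 − 15.6)
23.17 m = 19292  ⇒  m ≈ 832.7 g

m ≈ 833 g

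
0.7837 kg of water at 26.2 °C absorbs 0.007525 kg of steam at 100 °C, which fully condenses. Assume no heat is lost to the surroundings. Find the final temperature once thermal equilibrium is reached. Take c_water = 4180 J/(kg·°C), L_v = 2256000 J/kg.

Sum of m c ΔT and latent-heat terms is zero:
condense steam: −0.007525×2256000 = −16976; condensate cools 100→T: 0.007525×4180×(T − 100) = 31.45(T − 100); water warms: 0.7837×4180×(T − 26.2) = 3275.9(T − 26.2)
3307.3 T = 16976 + 3145.4 + 85828 = 105950
T ≈ 32.03 °C — below 100 °C, confirming all the steam condensed.

T_f ≈ 32.0 °C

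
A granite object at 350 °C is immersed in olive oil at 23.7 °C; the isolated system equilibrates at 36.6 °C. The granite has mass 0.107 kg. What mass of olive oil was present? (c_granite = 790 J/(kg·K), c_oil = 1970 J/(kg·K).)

m ≈ 1.04 kg

|Q_granite| = |Q_oil|:
0.107×790×(350 − 36.6) = m×1970×(36.6 − 23.7)
25413 m = 26492  ⇒  m ≈ 1.042 kg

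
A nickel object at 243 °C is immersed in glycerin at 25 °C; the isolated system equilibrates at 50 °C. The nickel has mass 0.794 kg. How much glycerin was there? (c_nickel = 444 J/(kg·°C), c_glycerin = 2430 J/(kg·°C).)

m ≈ 1.12 kg

Energy conservation, ΣQ = 0:
0.794×444×(50 − 243) + m×2430×(50 − 25) = 0
60750 m = 68039
m = 68039/60750 ≈ 1.12 kg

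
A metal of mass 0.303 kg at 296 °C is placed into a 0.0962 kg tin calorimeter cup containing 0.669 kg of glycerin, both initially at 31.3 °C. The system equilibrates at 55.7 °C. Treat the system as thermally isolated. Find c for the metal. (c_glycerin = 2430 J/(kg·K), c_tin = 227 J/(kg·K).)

c ≈ 552 J/(kg·K)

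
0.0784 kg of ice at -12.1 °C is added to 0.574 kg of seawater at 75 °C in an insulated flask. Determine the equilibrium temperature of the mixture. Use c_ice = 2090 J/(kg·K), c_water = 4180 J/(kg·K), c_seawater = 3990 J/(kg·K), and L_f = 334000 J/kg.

T_f ≈ 54.9 °C

Sum of m c ΔT and latent-heat terms is zero:
warm ice to 0 °C: 0.0784·2090·(0 − (-12.1)) = 1982.7
  latent heat to melt: 0.0784·334000 = 26186
  meltwater 0→T: 0.0784·4180·T = 327.71 T
  seawater: 2290.3(T − 75)
2618 T = 171769 − 28168 = 143601
T ≈ 54.85 °C. Since T > 0 °C, the all-ice-melts assumption holds.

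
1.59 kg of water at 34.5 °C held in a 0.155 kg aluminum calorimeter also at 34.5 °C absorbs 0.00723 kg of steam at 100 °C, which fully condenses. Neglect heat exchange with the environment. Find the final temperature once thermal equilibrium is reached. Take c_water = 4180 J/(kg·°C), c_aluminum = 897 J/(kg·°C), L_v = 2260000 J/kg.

T_f ≈ 37.2 °C

Let T be the final temperature. ΣQ_i = 0:
latent heat released on condensation: 0.00723·2260000 = 16340; condensed water 100 °C→T: 30.22(T − 100); water warms: 1.59·4180·(T − 34.5) = 6646.2(T − 34.5); cup: 139.03(T − 34.5)
6815.5 T = 16340 + 3022.1 + 234091 = 253453
T ≈ 37.19 °C — below 100 °C, confirming all the steam condensed.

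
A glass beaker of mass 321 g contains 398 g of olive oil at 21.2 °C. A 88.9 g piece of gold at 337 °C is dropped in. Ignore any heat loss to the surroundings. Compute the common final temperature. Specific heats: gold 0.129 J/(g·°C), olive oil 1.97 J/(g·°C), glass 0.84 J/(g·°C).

Conservation of energy gives ΣQ = 0:
88.9×0.129×(T − 337) + 398×1.97×(T − 21.2) + 321×0.84×(T − 21.2) = 0
11.47(T − 337) + 784.06(T − 21.2) + 269.64(T − 21.2) = 0
1065.2 T = 26203
T = 26203 / 1065.2 = 24.6 °C

T_f ≈ 24.6 °C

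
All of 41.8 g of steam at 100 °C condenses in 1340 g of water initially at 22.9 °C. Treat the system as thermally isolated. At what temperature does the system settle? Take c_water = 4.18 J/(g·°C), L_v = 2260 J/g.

T_f ≈ 41.6 °C

Net heat exchanged in the isolated system is zero:
latent heat released on condensation: 41.8×2260 = 94468
  condensed water 100 °C→T: 174.72(T − 100)
  water warms: 1340×4.18×(T − 22.9) = 5601.2(T − 22.9)
5775.9 T = 94468 + 17472 + 128267 = 240208
T ≈ 41.59 °C (< 100 °C, so full condensation is consistent).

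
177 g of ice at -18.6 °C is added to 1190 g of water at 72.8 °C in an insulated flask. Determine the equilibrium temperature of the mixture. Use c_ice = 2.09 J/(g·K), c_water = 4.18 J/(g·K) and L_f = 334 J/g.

Energy balance with sensible and latent terms:
ice -18.6→0 °C: 177·2.09·18.6 = 6880.7; fusion: m_ice L_f = 177·334 = 59118; meltwater 0→T: 177·4.18·T = 739.86 T; water: 4974.2(T − 72.8)
5714.1 T = 362122 − 65999 = 296123
T ≈ 51.82 °C — above 0 °C, consistent with complete melting.

T_f ≈ 51.8 °C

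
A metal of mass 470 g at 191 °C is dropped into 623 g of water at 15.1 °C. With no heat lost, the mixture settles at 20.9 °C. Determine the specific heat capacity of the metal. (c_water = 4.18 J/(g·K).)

Heat gained plus heat lost sum to zero:
470×c×(20.9 − 191) + 623×4.18×(20.9 − 15.1) = 0
-79947 c = -15104
c = -15104/-79947 ≈ 0.1889 J/(g·K)

c ≈ 0.189 J/(g·K)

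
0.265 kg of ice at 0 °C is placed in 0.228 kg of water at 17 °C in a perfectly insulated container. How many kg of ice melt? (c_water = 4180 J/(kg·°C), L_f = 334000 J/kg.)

Water can give up m c ΔT = 0.228·4180·17 = 16202 J before reaching 0 °C.
To melt every bit of ice: 0.265·334000 = 88510 J.
16202 J < 88510 J, so only part of the ice melts and the system sits at 0 °C.
m_melt = 16202 / L_f = 0.04851 kg.

m_melted ≈ 0.0485 kg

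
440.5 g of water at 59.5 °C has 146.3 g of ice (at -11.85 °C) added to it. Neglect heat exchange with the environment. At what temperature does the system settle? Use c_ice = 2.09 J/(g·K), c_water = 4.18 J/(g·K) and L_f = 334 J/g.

T_f ≈ 23.3 °C

Sum of m c ΔT and latent-heat terms is zero:
warm ice to 0 °C: 146.3×2.09×(0 − (-11.85)) = 3623.3; melt ice: 146.3×334 = 48864; meltwater 0→T: 146.3×4.18×T = 611.53 T; water: 1841.3(T − 59.5)
2452.8 T = 109557 − 52488 = 57069
T ≈ 23.27 °C. Since T > 0 °C, the all-ice-melts assumption holds.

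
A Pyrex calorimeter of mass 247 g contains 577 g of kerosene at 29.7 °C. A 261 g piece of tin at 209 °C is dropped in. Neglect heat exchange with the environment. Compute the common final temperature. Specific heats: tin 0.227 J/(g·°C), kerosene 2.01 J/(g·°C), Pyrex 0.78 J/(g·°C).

T_f ≈ 37.2 °C

Net heat exchanged in the isolated system is zero:
261×0.227×(T − 209) + 577×2.01×(T − 29.7) + 247×0.78×(T − 29.7) = 0
1411.7 T = 52550
T = 52550 / 1411.7 = 37.2 °C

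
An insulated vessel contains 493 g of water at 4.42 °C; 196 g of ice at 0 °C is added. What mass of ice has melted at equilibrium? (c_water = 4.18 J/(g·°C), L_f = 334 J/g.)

m_melted ≈ 27.3 g

Heat available from the water dropping to 0 °C: 493·4.18·4.42 = 9108.5 J.
To melt every bit of ice: 196·334 = 65464 J.
Since 9108.5 < 65464 J, not all the ice melts; equilibrium is at 0 °C.
m_melt = 9108.5 / L_f = 27.27 g.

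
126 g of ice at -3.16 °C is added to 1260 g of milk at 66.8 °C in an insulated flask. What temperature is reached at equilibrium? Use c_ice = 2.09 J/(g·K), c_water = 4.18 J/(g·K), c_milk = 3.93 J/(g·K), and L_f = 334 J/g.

Energy balance with sensible and latent terms:
ice -3.16→0 °C: 126×2.09×3.16 = 832.15; fusion: m_ice L_f = 126×334 = 42084; meltwater 0→T: 126×4.18×T = 526.68 T; milk: 4951.8(T − 66.8)
5478.5 T = 330780 − 42916 = 287864
T ≈ 52.54 °C. Since T > 0 °C, the all-ice-melts assumption holds.

T_f ≈ 52.5 °C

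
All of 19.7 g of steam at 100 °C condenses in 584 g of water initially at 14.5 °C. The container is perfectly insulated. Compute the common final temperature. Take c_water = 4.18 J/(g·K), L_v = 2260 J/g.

T_f ≈ 34.9 °C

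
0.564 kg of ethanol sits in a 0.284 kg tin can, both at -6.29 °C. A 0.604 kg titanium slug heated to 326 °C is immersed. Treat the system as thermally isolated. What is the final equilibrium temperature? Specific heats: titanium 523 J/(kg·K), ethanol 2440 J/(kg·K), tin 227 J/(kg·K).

Conservation of energy gives ΣQ = 0:
0.604·523·(T − 326) + 0.564·2440·(T − (-6.29)) + 0.284·227·(T − (-6.29)) = 0
315.89(T − 326) + 1376.2(T − (-6.29)) + 64.47(T − (-6.29)) = 0
1756.5 T = 93919
T = 93919 / 1756.5 = 53.5 °C

T_f ≈ 53.5 °C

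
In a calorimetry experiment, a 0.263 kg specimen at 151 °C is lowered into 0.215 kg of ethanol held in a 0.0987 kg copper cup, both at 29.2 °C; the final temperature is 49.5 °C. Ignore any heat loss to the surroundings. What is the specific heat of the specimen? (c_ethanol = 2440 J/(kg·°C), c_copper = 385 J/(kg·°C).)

Energy conservation, ΣQ = 0:
0.263·c·(49.5 − 151) + 0.215·2440·(49.5 − 29.2) + 0.0987·385·(49.5 − 29.2) = 0
-26.69 c = -11421
c = -11421/-26.69 ≈ 427.8 J/(kg·°C)

c ≈ 428 J/(kg·°C)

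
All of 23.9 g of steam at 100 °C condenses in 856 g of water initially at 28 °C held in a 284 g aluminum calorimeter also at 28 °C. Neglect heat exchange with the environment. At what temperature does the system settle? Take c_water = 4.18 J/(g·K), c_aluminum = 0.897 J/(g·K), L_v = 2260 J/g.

Energy conservation, ΣQ = 0:
steam→water at 100 °C releases m L_v = 23.9·2260 = 54014; condensate cools 100→T: 23.9·4.18·(T − 100) = 99.9(T − 100); original water: 3578.1(T − 28); cup: 254.75(T − 28)
3932.7 T = 54014 + 9990.2 + 107319 = 171323
T ≈ 43.56 °C (< 100 °C, so full condensation is consistent).

T_f ≈ 43.6 °C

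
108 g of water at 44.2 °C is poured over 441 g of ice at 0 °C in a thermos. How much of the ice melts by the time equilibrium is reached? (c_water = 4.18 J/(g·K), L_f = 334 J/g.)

Cooling the water to 0 °C releases 108×4.18×44.2 = 19954 J.
To melt every bit of ice: 441×334 = 147294 J.
That's not enough to melt it all — equilibrium is at 0 °C with ice remaining.
m_melted×334 = 19954  ⇒  m_melted ≈ 59.74 g.

m_melted ≈ 59.7 g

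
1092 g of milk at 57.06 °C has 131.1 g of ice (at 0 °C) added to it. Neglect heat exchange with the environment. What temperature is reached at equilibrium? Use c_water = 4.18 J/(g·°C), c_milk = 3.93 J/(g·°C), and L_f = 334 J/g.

T_f ≈ 41.6 °C

Net heat exchanged in the isolated system is zero:
melt ice: 131.1×334 = 43787
  warm the meltwater: 548 T
  milk cools: 1092×3.93×(T − 57.06) = 4291.6(T − 57.06)
4839.6 T = 244876 − 43787 = 201089
T ≈ 41.55 °C. Since T > 0 °C, the all-ice-melts assumption holds.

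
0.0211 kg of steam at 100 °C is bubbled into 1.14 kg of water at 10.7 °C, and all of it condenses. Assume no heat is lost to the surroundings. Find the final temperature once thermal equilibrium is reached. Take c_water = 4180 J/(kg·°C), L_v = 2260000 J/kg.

T_f ≈ 22.1 °C

Sum of m c ΔT and latent-heat terms is zero:
steam→water at 100 °C releases m L_v = 0.0211·2260000 = 47686
  condensate cools 100→T: 0.0211·4180·(T − 100) = 88.2(T − 100)
  original water: 4765.2(T − 10.7)
4853.4 T = 47686 + 8819.8 + 50988 = 107493
T ≈ 22.15 °C (< 100 °C, so full condensation is consistent).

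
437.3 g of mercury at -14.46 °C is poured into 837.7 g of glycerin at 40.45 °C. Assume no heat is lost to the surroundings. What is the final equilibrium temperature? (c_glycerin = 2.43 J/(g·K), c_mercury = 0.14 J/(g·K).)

Taking heat into each body as positive, Σ m c ΔT = 0:
837.7*2.43*(T − 40.45) + 437.3*0.14*(T − (-14.46)) = 0
2096.8 T = 81455
T ≈ 38.85 °C

T_f ≈ 38.8 °C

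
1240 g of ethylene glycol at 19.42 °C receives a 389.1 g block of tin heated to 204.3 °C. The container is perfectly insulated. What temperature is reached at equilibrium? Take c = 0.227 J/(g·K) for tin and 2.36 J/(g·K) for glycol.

T_f ≈ 24.8 °C

Taking heat into each body as positive, Σ m c ΔT = 0:
389.1×0.227×(T − 204.3) + 1240×2.36×(T − 19.42) = 0
88.33(T − 204.3) + 2926.4(T − 19.42) = 0
3014.7 T = 74876
T = 74876/3014.7 ≈ 24.84 °C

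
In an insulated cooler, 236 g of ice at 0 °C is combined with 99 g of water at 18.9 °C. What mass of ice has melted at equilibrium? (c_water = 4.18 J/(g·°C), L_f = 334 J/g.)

m_melted ≈ 23.4 g

Cooling the water to 0 °C releases 99×4.18×18.9 = 7821.2 J.
Melting all 236 g of ice would need 236×334 = 78824 J.
7821.2 J < 78824 J, so only part of the ice melts and the system sits at 0 °C.
m_melted×334 = 7821.2  ⇒  m_melted ≈ 23.42 g.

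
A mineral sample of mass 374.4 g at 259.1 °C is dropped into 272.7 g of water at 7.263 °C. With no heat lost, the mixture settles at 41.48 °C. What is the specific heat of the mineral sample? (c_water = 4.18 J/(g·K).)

Heat lost by the mineral sample = heat gained by the water:
374.4×c×(259.1 − 41.48) = 272.7×4.18×(41.48 − 7.263)
81477 c = 39003  ⇒  c ≈ 0.4787 J/(g·K)

c ≈ 0.479 J/(g·K)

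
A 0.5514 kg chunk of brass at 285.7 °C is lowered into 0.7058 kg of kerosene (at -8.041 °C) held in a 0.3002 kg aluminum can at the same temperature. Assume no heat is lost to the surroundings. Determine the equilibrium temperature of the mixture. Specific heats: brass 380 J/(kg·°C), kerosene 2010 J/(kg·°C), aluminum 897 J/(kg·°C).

T_f ≈ 24.4 °C

Heat gained plus heat lost sum to zero:
0.5514×380×(T − 285.7) + 0.7058×2010×(T − (-8.041)) + 0.3002×897×(T − (-8.041)) = 0
1897.5 T = 46291
T = 46291 / 1897.5 = 24.4 °C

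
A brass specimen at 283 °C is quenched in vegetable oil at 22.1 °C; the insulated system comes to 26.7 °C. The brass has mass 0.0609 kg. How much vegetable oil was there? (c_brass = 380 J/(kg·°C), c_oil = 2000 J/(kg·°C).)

Heat lost by the brass = heat gained by the oil:
0.0609·380·(283 − 26.7) = m·2000·(26.7 − 22.1)
9200 m = 5931.3  ⇒  m ≈ 0.6447 kg

m ≈ 0.645 kg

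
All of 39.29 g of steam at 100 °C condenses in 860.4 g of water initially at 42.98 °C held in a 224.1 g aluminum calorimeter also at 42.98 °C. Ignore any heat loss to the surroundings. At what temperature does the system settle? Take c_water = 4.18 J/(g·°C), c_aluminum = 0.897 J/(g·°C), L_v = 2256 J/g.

T_f ≈ 67.7 °C

Energy conservation, ΣQ = 0:
condense steam: −39.29×2256 = −88638; condensate cools 100→T: 39.29×4.18×(T − 100) = 164.23(T − 100); original water: 3596.5(T − 42.98); aluminum cup: 224.1×0.897×(T − 42.98) = 201.02(T − 42.98)
3961.7 T = 88638 + 16423 + 163216 = 268278
T ≈ 67.72 °C, under the boiling point, so the assumption holds.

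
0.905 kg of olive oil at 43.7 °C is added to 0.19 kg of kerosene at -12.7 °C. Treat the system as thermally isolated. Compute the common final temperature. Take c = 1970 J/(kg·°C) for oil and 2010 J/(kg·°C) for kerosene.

T_f ≈ 33.8 °C

Heat lost by the oil equals heat gained by the kerosene:
0.905·1970·(43.7 − T) = 0.19·2010·(T − (-12.7))
1782.9(43.7 − T) = 381.9(T − (-12.7))
2164.8 T = 73060  ⇒  T ≈ 33.75 °C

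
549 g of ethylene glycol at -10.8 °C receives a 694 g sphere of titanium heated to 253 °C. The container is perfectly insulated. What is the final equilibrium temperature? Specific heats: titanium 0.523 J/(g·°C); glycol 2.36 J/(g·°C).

T_f ≈ 46.9 °C

Conservation of energy gives ΣQ = 0:
694*0.523*(T − 253) + 549*2.36*(T − (-10.8)) = 0
(362.96 + 1295.6) T = 362.96*253 + 1295.6*(-10.8)
T ≈ 46.93 °C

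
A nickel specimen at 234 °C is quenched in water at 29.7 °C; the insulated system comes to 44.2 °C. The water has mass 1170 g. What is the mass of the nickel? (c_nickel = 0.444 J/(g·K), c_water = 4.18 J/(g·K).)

m ≈ 841 g

Conservation of energy gives ΣQ = 0:
m×0.444×(44.2 − 234) + 1170×4.18×(44.2 − 29.7) = 0
-84.27 m = -70914
m = -70914/-84.27 ≈ 841.5 g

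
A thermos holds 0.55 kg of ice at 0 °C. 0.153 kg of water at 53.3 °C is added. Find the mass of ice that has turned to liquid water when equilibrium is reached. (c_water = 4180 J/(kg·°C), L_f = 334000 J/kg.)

Heat available from the water dropping to 0 °C: 0.153·4180·53.3 = 34087 J.
Fully melting the ice requires m_ice L_f = 0.55·334000 = 183700 J.
That's not enough to melt it all — equilibrium is at 0 °C with ice remaining.
m_melted·334000 = 34087  ⇒  m_melted ≈ 0.1021 kg.

m_melted ≈ 0.102 kg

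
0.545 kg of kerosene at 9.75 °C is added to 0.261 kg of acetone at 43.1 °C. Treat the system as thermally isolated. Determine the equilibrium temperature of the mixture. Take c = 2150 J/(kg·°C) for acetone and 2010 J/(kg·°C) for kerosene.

T_f ≈ 21.0 °C

T_f is the heat-capacity-weighted average of the initial temperatures:
T_f = (561.15×43.1 + 1095.5×9.75) / (561.15 + 1095.5)
    = 34866 / 1656.6 ≈ 21.05 °C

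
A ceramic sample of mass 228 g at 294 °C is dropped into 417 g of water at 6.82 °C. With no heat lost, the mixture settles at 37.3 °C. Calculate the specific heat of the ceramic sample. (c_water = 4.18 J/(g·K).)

m_s c (T_s − T_f) = m_water c_water (T_f − T_0):
228×c×(294 − 37.3) = 417×4.18×(37.3 − 6.82)
58528 c = 53128  ⇒  c ≈ 0.9078 J/(g·K)

c ≈ 0.908 J/(g·K)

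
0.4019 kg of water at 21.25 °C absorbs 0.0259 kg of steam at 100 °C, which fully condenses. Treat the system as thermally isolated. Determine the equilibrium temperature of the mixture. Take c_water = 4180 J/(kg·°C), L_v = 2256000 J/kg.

Conservation of energy gives ΣQ = 0:
condense steam: −0.0259·2256000 = −58430
  condensate cools 100→T: 0.0259·4180·(T − 100) = 108.26(T − 100)
  water warms: 0.4019·4180·(T − 21.25) = 1679.9(T − 21.25)
1788.2 T = 58430 + 10826 + 35699 = 104955
T ≈ 58.69 °C — below 100 °C, confirming all the steam condensed.

T_f ≈ 58.7 °C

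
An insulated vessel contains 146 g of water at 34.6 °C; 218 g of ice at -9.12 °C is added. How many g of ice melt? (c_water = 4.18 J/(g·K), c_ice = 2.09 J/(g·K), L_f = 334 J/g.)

Cooling the water to 0 °C releases 146·4.18·34.6 = 21116 J.
Warming the ice to 0 °C takes 218·2.09·9.12 = 4155.3 J, leaving 16960 J for melting.
Melting all 218 g of ice would need 218·334 = 72812 J.
Since 16960 < 72812 J, not all the ice melts; equilibrium is at 0 °C.
m_melted·334 = 16960  ⇒  m_melted ≈ 50.78 g.

m_melted ≈ 50.8 g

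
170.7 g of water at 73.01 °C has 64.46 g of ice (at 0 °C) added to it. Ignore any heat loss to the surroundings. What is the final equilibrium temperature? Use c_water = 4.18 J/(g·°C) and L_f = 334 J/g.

T_f ≈ 31.1 °C

Sum of m c ΔT and latent-heat terms is zero:
latent heat to melt: 64.46·334 = 21530; warm the meltwater: 269.44 T; water cools: 170.7·4.18·(T − 73.01) = 713.53(T − 73.01)
982.97 T = 52095 − 21530 = 30565
T ≈ 31.09 °C — above 0 °C, consistent with complete melting.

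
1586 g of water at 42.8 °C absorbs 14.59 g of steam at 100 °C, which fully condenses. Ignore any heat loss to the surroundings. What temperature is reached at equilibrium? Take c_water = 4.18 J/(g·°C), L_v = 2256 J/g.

Heat gained plus heat lost sum to zero:
latent heat released on condensation: 14.59×2256 = 32915
  condensed water 100 °C→T: 60.99(T − 100)
  original water: 6629.5(T − 42.8)
6690.5 T = 32915 + 6098.6 + 283742 = 322755
T ≈ 48.24 °C (< 100 °C, so full condensation is consistent).

T_f ≈ 48.2 °C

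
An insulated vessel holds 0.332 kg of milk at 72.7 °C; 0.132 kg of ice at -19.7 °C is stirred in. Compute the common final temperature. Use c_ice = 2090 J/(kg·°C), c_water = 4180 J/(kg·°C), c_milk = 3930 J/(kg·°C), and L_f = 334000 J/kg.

T_f ≈ 24.4 °C

Energy conservation, ΣQ = 0:
ice -19.7→0 °C: 0.132×2090×19.7 = 5434.8; fusion: m_ice L_f = 0.132×334000 = 44088; warm the meltwater: 551.76 T; milk: 1304.8(T − 72.7)
1856.5 T = 94856 − 49523 = 45333
T ≈ 24.42 °C. Since T > 0 °C, the all-ice-melts assumption holds.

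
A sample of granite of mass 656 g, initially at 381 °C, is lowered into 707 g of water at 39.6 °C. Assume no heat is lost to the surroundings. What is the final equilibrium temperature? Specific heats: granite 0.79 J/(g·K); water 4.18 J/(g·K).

T_f ≈ 90.5 °C

Conservation of energy gives ΣQ = 0:
656*0.79*(T − 381) + 707*4.18*(T − 39.6) = 0
(518.24 + 2955.3) T = 518.24*381 + 2955.3*39.6
T ≈ 90.54 °C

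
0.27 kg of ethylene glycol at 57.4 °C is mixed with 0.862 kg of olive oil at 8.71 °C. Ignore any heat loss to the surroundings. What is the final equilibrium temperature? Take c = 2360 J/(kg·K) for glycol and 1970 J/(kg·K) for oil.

Energy conservation, ΣQ = 0:
0.27·2360·(T − 57.4) + 0.862·1970·(T − 8.71) = 0
637.2(T − 57.4) + 1698.1(T − 8.71) = 0
2335.3 T = 51366
T ≈ 22.00 °C

T_f ≈ 22.0 °C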